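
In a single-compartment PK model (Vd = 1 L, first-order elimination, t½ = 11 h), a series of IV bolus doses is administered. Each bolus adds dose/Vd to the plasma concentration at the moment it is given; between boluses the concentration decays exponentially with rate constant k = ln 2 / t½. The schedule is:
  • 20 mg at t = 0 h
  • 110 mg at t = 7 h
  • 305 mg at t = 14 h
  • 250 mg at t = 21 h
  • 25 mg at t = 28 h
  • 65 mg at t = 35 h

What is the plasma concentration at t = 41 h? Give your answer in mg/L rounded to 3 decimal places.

k = ln 2 / 11 = 0.06301 per h
Dose 1 (20 mg at t=0 h): 20·exp(−0.06301·41) = 1.510 mg/L
Dose 2 (110 mg at t=7 h): 110·exp(−0.06301·34) = 12.910 mg/L
Dose 3 (305 mg at t=14 h): 305·exp(−0.06301·27) = 55.643 mg/L
Dose 4 (250 mg at t=21 h): 250·exp(−0.06301·20) = 70.895 mg/L
Dose 5 (25 mg at t=28 h): 25·exp(−0.06301·13) = 11.020 mg/L
Dose 6 (65 mg at t=35 h): 65·exp(−0.06301·6) = 44.536 mg/L
C(41) = 1.510 + 12.910 + 55.643 + 70.895 + 11.020 + 44.536 = 196.514 mg/L

196.514 mg/L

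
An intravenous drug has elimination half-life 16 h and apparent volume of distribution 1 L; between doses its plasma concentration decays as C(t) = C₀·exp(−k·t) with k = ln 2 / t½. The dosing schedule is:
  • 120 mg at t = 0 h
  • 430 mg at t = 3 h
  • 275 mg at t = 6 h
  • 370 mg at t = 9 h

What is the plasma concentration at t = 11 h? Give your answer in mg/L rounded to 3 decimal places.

k = ln 2 / 16 = 0.04332 per h
Dose 1 (120 mg at t=0 h): 120·exp(−0.04332·11) = 74.511 mg/L
Dose 2 (430 mg at t=3 h): 430·exp(−0.04332·8) = 304.056 mg/L
Dose 3 (275 mg at t=6 h): 275·exp(−0.04332·5) = 221.442 mg/L
Dose 4 (370 mg at t=9 h): 370·exp(−0.04332·2) = 339.291 mg/L
C(11) = 74.511 + 304.056 + 221.442 + 339.291 = 939.301 mg/L

939.301 mg/L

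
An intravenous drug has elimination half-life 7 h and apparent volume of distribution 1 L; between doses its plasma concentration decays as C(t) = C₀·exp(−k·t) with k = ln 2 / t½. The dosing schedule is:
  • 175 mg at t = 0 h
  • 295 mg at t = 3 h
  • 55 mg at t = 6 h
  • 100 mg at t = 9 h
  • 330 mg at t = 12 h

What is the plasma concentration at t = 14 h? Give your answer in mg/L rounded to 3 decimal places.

499.579 mg/L

k = ln 2 / 7 = 0.09902 per h
Dose 1 (175 mg at t=0 h): 175·exp(−0.09902·14) = 43.750 mg/L
Dose 2 (295 mg at t=3 h): 295·exp(−0.09902·11) = 99.260 mg/L
Dose 3 (55 mg at t=6 h): 55·exp(−0.09902·8) = 24.907 mg/L
Dose 4 (100 mg at t=9 h): 100·exp(−0.09902·5) = 60.951 mg/L
Dose 5 (330 mg at t=12 h): 330·exp(−0.09902·2) = 270.711 mg/L
C(14) = 43.750 + 99.260 + 24.907 + 60.951 + 270.711 = 499.579 mg/L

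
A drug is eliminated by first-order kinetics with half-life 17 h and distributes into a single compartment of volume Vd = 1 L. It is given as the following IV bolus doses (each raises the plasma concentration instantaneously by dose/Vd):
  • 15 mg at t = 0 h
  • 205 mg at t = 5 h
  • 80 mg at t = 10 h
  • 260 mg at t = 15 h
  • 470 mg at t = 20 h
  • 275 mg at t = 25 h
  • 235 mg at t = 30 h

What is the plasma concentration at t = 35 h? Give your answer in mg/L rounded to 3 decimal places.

k = ln 2 / 17 = 0.04077 per h
Dose 1 (15 mg at t=0 h): 15·exp(−0.04077·35) = 3.600 mg/L
Dose 2 (205 mg at t=5 h): 205·exp(−0.04077·30) = 60.329 mg/L
Dose 3 (80 mg at t=10 h): 80·exp(−0.04077·25) = 28.867 mg/L
Dose 4 (260 mg at t=15 h): 260·exp(−0.04077·20) = 115.032 mg/L
Dose 5 (470 mg at t=20 h): 470·exp(−0.04077·15) = 254.967 mg/L
Dose 6 (275 mg at t=25 h): 275·exp(−0.04077·10) = 182.918 mg/L
Dose 7 (235 mg at t=30 h): 235·exp(−0.04077·5) = 191.659 mg/L
C(35) = 3.600 + 60.329 + 28.867 + 115.032 + 254.967 + 182.918 + 191.659 = 837.372 mg/L

837.372 mg/L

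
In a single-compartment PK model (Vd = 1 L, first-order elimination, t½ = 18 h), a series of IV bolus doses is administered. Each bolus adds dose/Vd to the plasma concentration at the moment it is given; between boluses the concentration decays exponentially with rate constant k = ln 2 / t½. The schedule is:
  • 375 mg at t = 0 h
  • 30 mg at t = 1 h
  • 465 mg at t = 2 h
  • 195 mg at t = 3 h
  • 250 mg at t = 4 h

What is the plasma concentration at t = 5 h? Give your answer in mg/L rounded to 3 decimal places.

1170.409 mg/L

k = ln 2 / 18 = 0.03851 per h
Dose 1 (375 mg at t=0 h): 375·exp(−0.03851·5) = 309.323 mg/L
Dose 2 (30 mg at t=1 h): 30·exp(−0.03851·4) = 25.717 mg/L
Dose 3 (465 mg at t=2 h): 465·exp(−0.03851·3) = 414.268 mg/L
Dose 4 (195 mg at t=3 h): 195·exp(−0.03851·2) = 180.546 mg/L
Dose 5 (250 mg at t=4 h): 250·exp(−0.03851·1) = 240.556 mg/L
C(5) = 309.323 + 25.717 + 414.268 + 180.546 + 240.556 = 1170.409 mg/L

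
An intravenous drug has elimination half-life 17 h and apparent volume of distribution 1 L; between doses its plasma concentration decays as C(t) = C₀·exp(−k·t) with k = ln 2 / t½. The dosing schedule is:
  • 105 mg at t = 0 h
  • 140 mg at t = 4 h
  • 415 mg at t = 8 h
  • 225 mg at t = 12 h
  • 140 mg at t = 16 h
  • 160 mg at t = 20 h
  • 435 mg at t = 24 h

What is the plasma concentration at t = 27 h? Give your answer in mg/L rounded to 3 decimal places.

997.629 mg/L

k = ln 2 / 17 = 0.04077 per h
Dose 1 (105 mg at t=0 h): 105·exp(−0.04077·27) = 34.921 mg/L
Dose 2 (140 mg at t=4 h): 140·exp(−0.04077·23) = 54.809 mg/L
Dose 3 (415 mg at t=8 h): 415·exp(−0.04077·19) = 191.251 mg/L
Dose 4 (225 mg at t=12 h): 225·exp(−0.04077·15) = 122.058 mg/L
Dose 5 (140 mg at t=16 h): 140·exp(−0.04077·11) = 89.401 mg/L
Dose 6 (160 mg at t=20 h): 160·exp(−0.04077·7) = 120.273 mg/L
Dose 7 (435 mg at t=24 h): 435·exp(−0.04077·3) = 384.916 mg/L
C(27) = 34.921 + 54.809 + 191.251 + 122.058 + 89.401 + 120.273 + 384.916 = 997.629 mg/L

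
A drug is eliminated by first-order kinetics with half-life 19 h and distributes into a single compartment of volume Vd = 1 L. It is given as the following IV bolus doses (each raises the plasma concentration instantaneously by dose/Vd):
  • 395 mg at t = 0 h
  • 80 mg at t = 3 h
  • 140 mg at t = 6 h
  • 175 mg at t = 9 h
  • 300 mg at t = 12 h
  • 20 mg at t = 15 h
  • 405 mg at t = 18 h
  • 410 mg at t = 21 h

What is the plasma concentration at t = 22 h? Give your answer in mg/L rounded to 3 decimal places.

1373.145 mg/L

k = ln 2 / 19 = 0.03648 per h
Dose 1 (395 mg at t=0 h): 395·exp(−0.03648·22) = 177.026 mg/L
Dose 2 (80 mg at t=3 h): 80·exp(−0.03648·19) = 40.000 mg/L
Dose 3 (140 mg at t=6 h): 140·exp(−0.03648·16) = 78.096 mg/L
Dose 4 (175 mg at t=9 h): 175·exp(−0.03648·13) = 108.911 mg/L
Dose 5 (300 mg at t=12 h): 300·exp(−0.03648·10) = 208.298 mg/L
Dose 6 (20 mg at t=15 h): 20·exp(−0.03648·7) = 15.493 mg/L
Dose 7 (405 mg at t=18 h): 405·exp(−0.03648·4) = 350.010 mg/L
Dose 8 (410 mg at t=21 h): 410·exp(−0.03648·1) = 395.312 mg/L
C(22) = 177.026 + 40.000 + 78.096 + 108.911 + 208.298 + 15.493 + 350.010 + 395.312 = 1373.145 mg/L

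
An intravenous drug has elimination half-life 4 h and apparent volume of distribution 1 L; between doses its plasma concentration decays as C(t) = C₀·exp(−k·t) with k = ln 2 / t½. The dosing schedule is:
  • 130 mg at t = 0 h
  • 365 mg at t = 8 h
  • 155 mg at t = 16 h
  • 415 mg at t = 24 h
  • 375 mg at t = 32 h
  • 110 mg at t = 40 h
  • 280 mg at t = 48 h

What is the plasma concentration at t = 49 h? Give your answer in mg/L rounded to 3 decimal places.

284.572 mg/L

k = ln 2 / 4 = 0.17329 per h
Dose 1 (130 mg at t=0 h): 130·exp(−0.17329·49) = 0.027 mg/L
Dose 2 (365 mg at t=8 h): 365·exp(−0.17329·41) = 0.300 mg/L
Dose 3 (155 mg at t=16 h): 155·exp(−0.17329·33) = 0.509 mg/L
Dose 4 (415 mg at t=24 h): 415·exp(−0.17329·25) = 5.453 mg/L
Dose 5 (375 mg at t=32 h): 375·exp(−0.17329·17) = 19.709 mg/L
Dose 6 (110 mg at t=40 h): 110·exp(−0.17329·9) = 23.125 mg/L
Dose 7 (280 mg at t=48 h): 280·exp(−0.17329·1) = 235.451 mg/L
C(49) = 0.027 + 0.300 + 0.509 + 5.453 + 19.709 + 23.125 + 235.451 = 284.572 mg/L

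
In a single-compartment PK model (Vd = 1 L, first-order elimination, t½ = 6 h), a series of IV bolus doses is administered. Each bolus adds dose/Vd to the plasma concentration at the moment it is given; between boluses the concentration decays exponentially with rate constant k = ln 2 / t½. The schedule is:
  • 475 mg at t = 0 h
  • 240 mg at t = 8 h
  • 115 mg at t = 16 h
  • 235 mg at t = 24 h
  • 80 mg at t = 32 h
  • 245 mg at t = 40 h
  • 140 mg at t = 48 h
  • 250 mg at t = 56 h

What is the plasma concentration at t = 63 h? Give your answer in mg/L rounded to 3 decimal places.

k = ln 2 / 6 = 0.11552 per h
Dose 1 (475 mg at t=0 h): 475·exp(−0.11552·63) = 0.328 mg/L
Dose 2 (240 mg at t=8 h): 240·exp(−0.11552·55) = 0.418 mg/L
Dose 3 (115 mg at t=16 h): 115·exp(−0.11552·47) = 0.504 mg/L
Dose 4 (235 mg at t=24 h): 235·exp(−0.11552·39) = 2.596 mg/L
Dose 5 (80 mg at t=32 h): 80·exp(−0.11552·31) = 2.227 mg/L
Dose 6 (245 mg at t=40 h): 245·exp(−0.11552·23) = 17.188 mg/L
Dose 7 (140 mg at t=48 h): 140·exp(−0.11552·15) = 24.749 mg/L
Dose 8 (250 mg at t=56 h): 250·exp(−0.11552·7) = 111.362 mg/L
C(63) = 0.328 + 0.418 + 0.504 + 2.596 + 2.227 + 17.188 + 24.749 + 111.362 = 159.372 mg/L

159.372 mg/L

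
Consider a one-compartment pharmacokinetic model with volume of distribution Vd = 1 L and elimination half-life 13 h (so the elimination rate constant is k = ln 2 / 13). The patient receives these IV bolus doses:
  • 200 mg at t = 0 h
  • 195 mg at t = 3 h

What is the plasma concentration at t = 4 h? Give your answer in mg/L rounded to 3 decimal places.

k = ln 2 / 13 = 0.05332 per h
Dose 1 (200 mg at t=0 h): 200·exp(−0.05332·4) = 161.587 mg/L
Dose 2 (195 mg at t=3 h): 195·exp(−0.05332·1) = 184.875 mg/L
C(4) = 161.587 + 184.875 = 346.462 mg/L

346.462 mg/L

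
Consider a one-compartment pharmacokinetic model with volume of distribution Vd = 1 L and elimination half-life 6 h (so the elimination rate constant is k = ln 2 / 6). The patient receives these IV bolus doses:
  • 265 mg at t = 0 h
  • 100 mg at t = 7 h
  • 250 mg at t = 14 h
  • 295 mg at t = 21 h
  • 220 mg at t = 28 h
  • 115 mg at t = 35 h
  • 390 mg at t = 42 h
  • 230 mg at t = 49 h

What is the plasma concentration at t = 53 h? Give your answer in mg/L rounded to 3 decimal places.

292.108 mg/L

k = ln 2 / 6 = 0.11552 per h
Dose 1 (265 mg at t=0 h): 265·exp(−0.11552·53) = 0.581 mg/L
Dose 2 (100 mg at t=7 h): 100·exp(−0.11552·46) = 0.492 mg/L
Dose 3 (250 mg at t=14 h): 250·exp(−0.11552·39) = 2.762 mg/L
Dose 4 (295 mg at t=21 h): 295·exp(−0.11552·32) = 7.317 mg/L
Dose 5 (220 mg at t=28 h): 220·exp(−0.11552·25) = 12.250 mg/L
Dose 6 (115 mg at t=35 h): 115·exp(−0.11552·18) = 14.375 mg/L
Dose 7 (390 mg at t=42 h): 390·exp(−0.11552·11) = 109.440 mg/L
Dose 8 (230 mg at t=49 h): 230·exp(−0.11552·4) = 144.891 mg/L
C(53) = 0.581 + 0.492 + 2.762 + 7.317 + 12.250 + 14.375 + 109.440 + 144.891 = 292.108 mg/L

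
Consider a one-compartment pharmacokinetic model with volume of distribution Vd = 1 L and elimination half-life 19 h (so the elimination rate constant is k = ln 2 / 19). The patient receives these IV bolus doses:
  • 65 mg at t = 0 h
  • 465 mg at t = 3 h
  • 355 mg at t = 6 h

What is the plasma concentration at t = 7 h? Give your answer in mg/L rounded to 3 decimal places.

794.497 mg/L

k = ln 2 / 19 = 0.03648 per h
Dose 1 (65 mg at t=0 h): 65·exp(−0.03648·7) = 50.351 mg/L
Dose 2 (465 mg at t=3 h): 465·exp(−0.03648·4) = 401.863 mg/L
Dose 3 (355 mg at t=6 h): 355·exp(−0.03648·1) = 342.282 mg/L
C(7) = 50.351 + 401.863 + 342.282 = 794.497 mg/L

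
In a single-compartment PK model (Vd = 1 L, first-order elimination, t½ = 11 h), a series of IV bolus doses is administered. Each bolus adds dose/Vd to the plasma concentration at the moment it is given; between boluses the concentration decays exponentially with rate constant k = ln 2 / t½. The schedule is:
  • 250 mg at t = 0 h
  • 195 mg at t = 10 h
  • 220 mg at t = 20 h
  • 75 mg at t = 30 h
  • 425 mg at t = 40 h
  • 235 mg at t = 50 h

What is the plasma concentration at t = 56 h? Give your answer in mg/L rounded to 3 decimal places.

371.502 mg/L

k = ln 2 / 11 = 0.06301 per h
Dose 1 (250 mg at t=0 h): 250·exp(−0.06301·56) = 7.335 mg/L
Dose 2 (195 mg at t=10 h): 195·exp(−0.06301·46) = 10.744 mg/L
Dose 3 (220 mg at t=20 h): 220·exp(−0.06301·36) = 22.763 mg/L
Dose 4 (75 mg at t=30 h): 75·exp(−0.06301·26) = 14.573 mg/L
Dose 5 (425 mg at t=40 h): 425·exp(−0.06301·16) = 155.070 mg/L
Dose 6 (235 mg at t=50 h): 235·exp(−0.06301·6) = 161.016 mg/L
C(56) = 7.335 + 10.744 + 22.763 + 14.573 + 155.070 + 161.016 = 371.502 mg/L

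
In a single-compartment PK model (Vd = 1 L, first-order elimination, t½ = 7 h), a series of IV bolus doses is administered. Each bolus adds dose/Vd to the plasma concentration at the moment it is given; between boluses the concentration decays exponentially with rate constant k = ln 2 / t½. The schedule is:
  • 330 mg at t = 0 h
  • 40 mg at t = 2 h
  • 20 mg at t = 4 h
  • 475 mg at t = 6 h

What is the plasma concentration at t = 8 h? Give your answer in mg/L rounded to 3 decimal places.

k = ln 2 / 7 = 0.09902 per h
Dose 1 (330 mg at t=0 h): 330·exp(−0.09902·8) = 149.444 mg/L
Dose 2 (40 mg at t=2 h): 40·exp(−0.09902·6) = 22.082 mg/L
Dose 3 (20 mg at t=4 h): 20·exp(−0.09902·4) = 13.459 mg/L
Dose 4 (475 mg at t=6 h): 475·exp(−0.09902·2) = 389.659 mg/L
C(8) = 149.444 + 22.082 + 13.459 + 389.659 = 574.644 mg/L

574.644 mg/L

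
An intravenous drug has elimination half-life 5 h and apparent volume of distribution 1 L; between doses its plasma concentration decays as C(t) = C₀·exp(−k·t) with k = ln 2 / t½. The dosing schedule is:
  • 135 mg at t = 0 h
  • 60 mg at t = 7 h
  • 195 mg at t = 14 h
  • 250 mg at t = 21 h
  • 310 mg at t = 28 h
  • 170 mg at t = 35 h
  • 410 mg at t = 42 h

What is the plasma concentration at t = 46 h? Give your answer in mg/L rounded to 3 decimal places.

k = ln 2 / 5 = 0.13863 per h
Dose 1 (135 mg at t=0 h): 135·exp(−0.13863·46) = 0.230 mg/L
Dose 2 (60 mg at t=7 h): 60·exp(−0.13863·39) = 0.269 mg/L
Dose 3 (195 mg at t=14 h): 195·exp(−0.13863·32) = 2.309 mg/L
Dose 4 (250 mg at t=21 h): 250·exp(−0.13863·25) = 7.813 mg/L
Dose 5 (310 mg at t=28 h): 310·exp(−0.13863·18) = 25.565 mg/L
Dose 6 (170 mg at t=35 h): 170·exp(−0.13863·11) = 36.998 mg/L
Dose 7 (410 mg at t=42 h): 410·exp(−0.13863·4) = 235.483 mg/L
C(46) = 0.230 + 0.269 + 2.309 + 7.813 + 25.565 + 36.998 + 235.483 = 308.667 mg/L

308.667 mg/L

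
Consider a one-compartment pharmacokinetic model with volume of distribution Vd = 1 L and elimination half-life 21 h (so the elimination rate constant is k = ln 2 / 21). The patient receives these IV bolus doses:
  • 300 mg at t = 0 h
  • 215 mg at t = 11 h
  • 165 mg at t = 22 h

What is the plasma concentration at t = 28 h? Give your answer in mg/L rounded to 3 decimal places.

k = ln 2 / 21 = 0.03301 per h
Dose 1 (300 mg at t=0 h): 300·exp(−0.03301·28) = 119.055 mg/L
Dose 2 (215 mg at t=11 h): 215·exp(−0.03301·17) = 122.673 mg/L
Dose 3 (165 mg at t=22 h): 165·exp(−0.03301·6) = 135.355 mg/L
C(28) = 119.055 + 122.673 + 135.355 = 377.083 mg/L

377.083 mg/L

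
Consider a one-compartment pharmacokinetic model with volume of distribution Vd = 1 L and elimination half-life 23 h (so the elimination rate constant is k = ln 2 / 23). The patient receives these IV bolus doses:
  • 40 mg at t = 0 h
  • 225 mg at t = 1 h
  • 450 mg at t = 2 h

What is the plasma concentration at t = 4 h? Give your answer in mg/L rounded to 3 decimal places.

k = ln 2 / 23 = 0.03014 per h
Dose 1 (40 mg at t=0 h): 40·exp(−0.03014·4) = 35.457 mg/L
Dose 2 (225 mg at t=1 h): 225·exp(−0.03014·3) = 205.550 mg/L
Dose 3 (450 mg at t=2 h): 450·exp(−0.03014·2) = 423.678 mg/L
C(4) = 35.457 + 205.550 + 423.678 = 664.686 mg/L

664.686 mg/L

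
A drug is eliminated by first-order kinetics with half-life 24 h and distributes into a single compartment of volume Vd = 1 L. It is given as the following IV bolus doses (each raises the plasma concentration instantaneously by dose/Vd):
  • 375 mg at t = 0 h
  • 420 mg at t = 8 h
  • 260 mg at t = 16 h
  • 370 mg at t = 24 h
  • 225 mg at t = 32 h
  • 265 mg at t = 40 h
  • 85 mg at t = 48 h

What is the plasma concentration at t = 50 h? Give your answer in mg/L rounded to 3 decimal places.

k = ln 2 / 24 = 0.02888 per h
Dose 1 (375 mg at t=0 h): 375·exp(−0.02888·50) = 88.488 mg/L
Dose 2 (420 mg at t=8 h): 420·exp(−0.02888·42) = 124.867 mg/L
Dose 3 (260 mg at t=16 h): 260·exp(−0.02888·34) = 97.390 mg/L
Dose 4 (370 mg at t=24 h): 370·exp(−0.02888·26) = 174.617 mg/L
Dose 5 (225 mg at t=32 h): 225·exp(−0.02888·18) = 133.786 mg/L
Dose 6 (265 mg at t=40 h): 265·exp(−0.02888·10) = 198.526 mg/L
Dose 7 (85 mg at t=48 h): 85·exp(−0.02888·2) = 80.229 mg/L
C(50) = 88.488 + 124.867 + 97.390 + 174.617 + 133.786 + 198.526 + 80.229 = 897.902 mg/L

897.902 mg/L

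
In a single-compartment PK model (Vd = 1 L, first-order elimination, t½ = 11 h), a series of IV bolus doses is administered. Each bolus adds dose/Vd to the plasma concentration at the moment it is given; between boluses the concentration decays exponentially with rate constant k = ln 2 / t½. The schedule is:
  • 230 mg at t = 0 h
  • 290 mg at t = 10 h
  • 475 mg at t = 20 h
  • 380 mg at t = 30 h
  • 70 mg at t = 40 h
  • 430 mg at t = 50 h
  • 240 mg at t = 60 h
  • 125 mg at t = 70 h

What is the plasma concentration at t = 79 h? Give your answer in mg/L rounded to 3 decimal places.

k = ln 2 / 11 = 0.06301 per h
Dose 1 (230 mg at t=0 h): 230·exp(−0.06301·79) = 1.584 mg/L
Dose 2 (290 mg at t=10 h): 290·exp(−0.06301·69) = 3.751 mg/L
Dose 3 (475 mg at t=20 h): 475·exp(−0.06301·59) = 11.537 mg/L
Dose 4 (380 mg at t=30 h): 380·exp(−0.06301·49) = 17.331 mg/L
Dose 5 (70 mg at t=40 h): 70·exp(−0.06301·39) = 5.995 mg/L
Dose 6 (430 mg at t=50 h): 430·exp(−0.06301·29) = 69.158 mg/L
Dose 7 (240 mg at t=60 h): 240·exp(−0.06301·19) = 72.485 mg/L
Dose 8 (125 mg at t=70 h): 125·exp(−0.06301·9) = 70.895 mg/L
C(79) = 1.584 + 3.751 + 11.537 + 17.331 + 5.995 + 69.158 + 72.485 + 70.895 = 252.736 mg/L

252.736 mg/L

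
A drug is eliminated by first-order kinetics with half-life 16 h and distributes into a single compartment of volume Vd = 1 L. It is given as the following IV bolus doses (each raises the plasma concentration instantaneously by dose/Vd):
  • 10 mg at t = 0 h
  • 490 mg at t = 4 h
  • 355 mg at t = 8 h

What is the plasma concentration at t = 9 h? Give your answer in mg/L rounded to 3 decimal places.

741.291 mg/L

k = ln 2 / 16 = 0.04332 per h
Dose 1 (10 mg at t=0 h): 10·exp(−0.04332·9) = 6.771 mg/L
Dose 2 (490 mg at t=4 h): 490·exp(−0.04332·5) = 394.570 mg/L
Dose 3 (355 mg at t=8 h): 355·exp(−0.04332·1) = 339.949 mg/L
C(9) = 6.771 + 394.570 + 339.949 = 741.291 mg/L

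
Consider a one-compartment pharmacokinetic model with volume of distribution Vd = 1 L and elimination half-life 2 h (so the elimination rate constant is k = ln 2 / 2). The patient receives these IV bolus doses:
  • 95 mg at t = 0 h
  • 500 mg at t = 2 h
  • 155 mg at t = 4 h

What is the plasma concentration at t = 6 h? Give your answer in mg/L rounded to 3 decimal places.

k = ln 2 / 2 = 0.34657 per h
Dose 1 (95 mg at t=0 h): 95·exp(−0.34657·6) = 11.875 mg/L
Dose 2 (500 mg at t=2 h): 500·exp(−0.34657·4) = 125.000 mg/L
Dose 3 (155 mg at t=4 h): 155·exp(−0.34657·2) = 77.500 mg/L
C(6) = 11.875 + 125.000 + 77.500 = 214.375 mg/L

214.375 mg/L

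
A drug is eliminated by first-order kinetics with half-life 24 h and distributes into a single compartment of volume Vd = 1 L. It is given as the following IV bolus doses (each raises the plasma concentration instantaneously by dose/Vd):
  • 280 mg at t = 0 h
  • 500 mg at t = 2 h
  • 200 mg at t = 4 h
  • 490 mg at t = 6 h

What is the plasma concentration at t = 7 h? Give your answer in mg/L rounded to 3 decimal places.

k = ln 2 / 24 = 0.02888 per h
Dose 1 (280 mg at t=0 h): 280·exp(−0.02888·7) = 228.748 mg/L
Dose 2 (500 mg at t=2 h): 500·exp(−0.02888·5) = 432.768 mg/L
Dose 3 (200 mg at t=4 h): 200·exp(−0.02888·3) = 183.401 mg/L
Dose 4 (490 mg at t=6 h): 490·exp(−0.02888·1) = 476.051 mg/L
C(7) = 228.748 + 432.768 + 183.401 + 476.051 = 1320.968 mg/L

1320.968 mg/L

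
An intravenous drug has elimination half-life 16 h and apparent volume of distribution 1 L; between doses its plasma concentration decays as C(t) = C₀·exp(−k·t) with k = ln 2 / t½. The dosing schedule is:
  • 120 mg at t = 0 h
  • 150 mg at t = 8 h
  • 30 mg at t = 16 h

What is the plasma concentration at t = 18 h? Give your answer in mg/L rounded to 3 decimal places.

179.793 mg/L

k = ln 2 / 16 = 0.04332 per h
Dose 1 (120 mg at t=0 h): 120·exp(−0.04332·18) = 55.020 mg/L
Dose 2 (150 mg at t=8 h): 150·exp(−0.04332·10) = 97.263 mg/L
Dose 3 (30 mg at t=16 h): 30·exp(−0.04332·2) = 27.510 mg/L
C(18) = 55.020 + 97.263 + 27.510 = 179.793 mg/L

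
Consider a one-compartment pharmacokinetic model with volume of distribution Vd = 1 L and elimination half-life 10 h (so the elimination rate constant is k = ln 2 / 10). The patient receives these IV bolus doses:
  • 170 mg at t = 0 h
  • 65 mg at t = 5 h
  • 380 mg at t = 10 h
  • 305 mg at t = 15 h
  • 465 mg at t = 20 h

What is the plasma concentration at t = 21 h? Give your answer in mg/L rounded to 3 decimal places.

k = ln 2 / 10 = 0.06931 per h
Dose 1 (170 mg at t=0 h): 170·exp(−0.06931·21) = 39.654 mg/L
Dose 2 (65 mg at t=5 h): 65·exp(−0.06931·16) = 21.442 mg/L
Dose 3 (380 mg at t=10 h): 380·exp(−0.06931·11) = 177.276 mg/L
Dose 4 (305 mg at t=15 h): 305·exp(−0.06931·6) = 201.225 mg/L
Dose 5 (465 mg at t=20 h): 465·exp(−0.06931·1) = 433.860 mg/L
C(21) = 39.654 + 21.442 + 177.276 + 201.225 + 433.860 = 873.457 mg/L

873.457 mg/L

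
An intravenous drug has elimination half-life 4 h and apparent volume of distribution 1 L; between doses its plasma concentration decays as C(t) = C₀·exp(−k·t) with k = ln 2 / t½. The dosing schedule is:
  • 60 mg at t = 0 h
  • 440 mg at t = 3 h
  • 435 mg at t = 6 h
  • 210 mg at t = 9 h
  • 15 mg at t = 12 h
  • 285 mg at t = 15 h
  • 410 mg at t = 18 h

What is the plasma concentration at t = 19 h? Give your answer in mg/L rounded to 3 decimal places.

k = ln 2 / 4 = 0.17329 per h
Dose 1 (60 mg at t=0 h): 60·exp(−0.17329·19) = 2.230 mg/L
Dose 2 (440 mg at t=3 h): 440·exp(−0.17329·16) = 27.500 mg/L
Dose 3 (435 mg at t=6 h): 435·exp(−0.17329·13) = 45.724 mg/L
Dose 4 (210 mg at t=9 h): 210·exp(−0.17329·10) = 37.123 mg/L
Dose 5 (15 mg at t=12 h): 15·exp(−0.17329·7) = 4.460 mg/L
Dose 6 (285 mg at t=15 h): 285·exp(−0.17329·4) = 142.500 mg/L
Dose 7 (410 mg at t=18 h): 410·exp(−0.17329·1) = 344.768 mg/L
C(19) = 2.230 + 27.500 + 45.724 + 37.123 + 4.460 + 142.500 + 344.768 = 604.304 mg/L

604.304 mg/L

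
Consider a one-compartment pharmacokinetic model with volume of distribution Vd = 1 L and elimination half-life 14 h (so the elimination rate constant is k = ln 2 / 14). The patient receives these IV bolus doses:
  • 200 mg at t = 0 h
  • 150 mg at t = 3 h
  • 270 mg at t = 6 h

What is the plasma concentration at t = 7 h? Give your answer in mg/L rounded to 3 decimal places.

521.429 mg/L

k = ln 2 / 14 = 0.04951 per h
Dose 1 (200 mg at t=0 h): 200·exp(−0.04951·7) = 141.421 mg/L
Dose 2 (150 mg at t=3 h): 150·exp(−0.04951·4) = 123.050 mg/L
Dose 3 (270 mg at t=6 h): 270·exp(−0.04951·1) = 256.958 mg/L
C(7) = 141.421 + 123.050 + 256.958 = 521.429 mg/L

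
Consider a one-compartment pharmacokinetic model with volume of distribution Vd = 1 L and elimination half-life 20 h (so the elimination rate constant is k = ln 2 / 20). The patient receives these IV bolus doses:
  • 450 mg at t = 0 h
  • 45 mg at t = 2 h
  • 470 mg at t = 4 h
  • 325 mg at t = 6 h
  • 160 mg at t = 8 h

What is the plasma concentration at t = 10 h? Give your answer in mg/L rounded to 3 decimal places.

k = ln 2 / 20 = 0.03466 per h
Dose 1 (450 mg at t=0 h): 450·exp(−0.03466·10) = 318.198 mg/L
Dose 2 (45 mg at t=2 h): 45·exp(−0.03466·8) = 34.104 mg/L
Dose 3 (470 mg at t=4 h): 470·exp(−0.03466·6) = 381.759 mg/L
Dose 4 (325 mg at t=6 h): 325·exp(−0.03466·4) = 282.929 mg/L
Dose 5 (160 mg at t=8 h): 160·exp(−0.03466·2) = 149.285 mg/L
C(10) = 318.198 + 34.104 + 381.759 + 282.929 + 149.285 = 1166.275 mg/L

1166.275 mg/L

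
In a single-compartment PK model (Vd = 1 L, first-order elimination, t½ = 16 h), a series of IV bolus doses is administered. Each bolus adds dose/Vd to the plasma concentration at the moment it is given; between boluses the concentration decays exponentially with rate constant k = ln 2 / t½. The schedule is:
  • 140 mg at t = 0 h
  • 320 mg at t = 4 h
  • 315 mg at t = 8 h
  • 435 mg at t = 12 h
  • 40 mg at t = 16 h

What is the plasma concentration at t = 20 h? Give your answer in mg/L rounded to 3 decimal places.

747.390 mg/L

k = ln 2 / 16 = 0.04332 per h
Dose 1 (140 mg at t=0 h): 140·exp(−0.04332·20) = 58.863 mg/L
Dose 2 (320 mg at t=4 h): 320·exp(−0.04332·16) = 160.000 mg/L
Dose 3 (315 mg at t=8 h): 315·exp(−0.04332·12) = 187.300 mg/L
Dose 4 (435 mg at t=12 h): 435·exp(−0.04332·8) = 307.591 mg/L
Dose 5 (40 mg at t=16 h): 40·exp(−0.04332·4) = 33.636 mg/L
C(20) = 58.863 + 160.000 + 187.300 + 307.591 + 33.636 = 747.390 mg/L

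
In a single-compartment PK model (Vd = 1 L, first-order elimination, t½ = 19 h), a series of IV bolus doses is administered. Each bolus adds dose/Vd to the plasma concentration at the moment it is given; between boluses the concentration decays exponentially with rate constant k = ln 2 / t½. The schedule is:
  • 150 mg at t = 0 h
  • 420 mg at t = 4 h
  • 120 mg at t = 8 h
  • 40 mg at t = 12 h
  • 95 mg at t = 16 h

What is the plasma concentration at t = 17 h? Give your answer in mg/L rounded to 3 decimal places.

553.404 mg/L

k = ln 2 / 19 = 0.03648 per h
Dose 1 (150 mg at t=0 h): 150·exp(−0.03648·17) = 80.677 mg/L
Dose 2 (420 mg at t=4 h): 420·exp(−0.03648·13) = 261.385 mg/L
Dose 3 (120 mg at t=8 h): 120·exp(−0.03648·9) = 86.415 mg/L
Dose 4 (40 mg at t=12 h): 40·exp(−0.03648·5) = 33.330 mg/L
Dose 5 (95 mg at t=16 h): 95·exp(−0.03648·1) = 91.597 mg/L
C(17) = 80.677 + 261.385 + 86.415 + 33.330 + 91.597 = 553.404 mg/L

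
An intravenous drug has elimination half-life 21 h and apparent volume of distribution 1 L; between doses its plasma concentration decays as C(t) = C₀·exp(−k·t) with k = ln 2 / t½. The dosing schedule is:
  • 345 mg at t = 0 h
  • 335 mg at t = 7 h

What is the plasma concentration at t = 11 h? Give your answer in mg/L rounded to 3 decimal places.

k = ln 2 / 21 = 0.03301 per h
Dose 1 (345 mg at t=0 h): 345·exp(−0.03301·11) = 239.959 mg/L
Dose 2 (335 mg at t=7 h): 335·exp(−0.03301·4) = 293.566 mg/L
C(11) = 239.959 + 293.566 = 533.525 mg/L

533.525 mg/L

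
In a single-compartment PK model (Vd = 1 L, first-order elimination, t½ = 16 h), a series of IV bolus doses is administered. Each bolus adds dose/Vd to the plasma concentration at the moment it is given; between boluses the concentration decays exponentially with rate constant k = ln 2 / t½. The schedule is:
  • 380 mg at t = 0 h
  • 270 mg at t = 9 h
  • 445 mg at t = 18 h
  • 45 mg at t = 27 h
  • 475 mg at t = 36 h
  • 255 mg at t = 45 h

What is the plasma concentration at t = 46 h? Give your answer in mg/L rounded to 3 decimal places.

810.399 mg/L

k = ln 2 / 16 = 0.04332 per h
Dose 1 (380 mg at t=0 h): 380·exp(−0.04332·46) = 51.799 mg/L
Dose 2 (270 mg at t=9 h): 270·exp(−0.04332·37) = 54.354 mg/L
Dose 3 (445 mg at t=18 h): 445·exp(−0.04332·28) = 132.299 mg/L
Dose 4 (45 mg at t=27 h): 45·exp(−0.04332·19) = 19.758 mg/L
Dose 5 (475 mg at t=36 h): 475·exp(−0.04332·10) = 307.999 mg/L
Dose 6 (255 mg at t=45 h): 255·exp(−0.04332·1) = 244.189 mg/L
C(46) = 51.799 + 54.354 + 132.299 + 19.758 + 307.999 + 244.189 = 810.399 mg/L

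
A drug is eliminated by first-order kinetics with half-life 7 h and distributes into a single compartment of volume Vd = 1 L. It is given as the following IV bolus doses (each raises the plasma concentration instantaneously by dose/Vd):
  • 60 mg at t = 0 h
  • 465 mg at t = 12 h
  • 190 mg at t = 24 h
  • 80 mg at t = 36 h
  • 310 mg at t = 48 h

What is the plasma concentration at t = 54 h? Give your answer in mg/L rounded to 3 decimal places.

k = ln 2 / 7 = 0.09902 per h
Dose 1 (60 mg at t=0 h): 60·exp(−0.09902·54) = 0.286 mg/L
Dose 2 (465 mg at t=12 h): 465·exp(−0.09902·42) = 7.266 mg/L
Dose 3 (190 mg at t=24 h): 190·exp(−0.09902·30) = 9.741 mg/L
Dose 4 (80 mg at t=36 h): 80·exp(−0.09902·18) = 13.459 mg/L
Dose 5 (310 mg at t=48 h): 310·exp(−0.09902·6) = 171.134 mg/L
C(54) = 0.286 + 7.266 + 9.741 + 13.459 + 171.134 = 201.886 mg/L

201.886 mg/L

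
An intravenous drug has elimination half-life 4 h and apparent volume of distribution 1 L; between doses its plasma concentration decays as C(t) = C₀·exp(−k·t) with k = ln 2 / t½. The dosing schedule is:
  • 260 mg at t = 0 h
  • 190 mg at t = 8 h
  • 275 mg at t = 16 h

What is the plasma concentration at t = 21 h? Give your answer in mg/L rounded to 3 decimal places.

142.427 mg/L

k = ln 2 / 4 = 0.17329 per h
Dose 1 (260 mg at t=0 h): 260·exp(−0.17329·21) = 6.832 mg/L
Dose 2 (190 mg at t=8 h): 190·exp(−0.17329·13) = 19.971 mg/L
Dose 3 (275 mg at t=16 h): 275·exp(−0.17329·5) = 115.623 mg/L
C(21) = 6.832 + 19.971 + 115.623 = 142.427 mg/L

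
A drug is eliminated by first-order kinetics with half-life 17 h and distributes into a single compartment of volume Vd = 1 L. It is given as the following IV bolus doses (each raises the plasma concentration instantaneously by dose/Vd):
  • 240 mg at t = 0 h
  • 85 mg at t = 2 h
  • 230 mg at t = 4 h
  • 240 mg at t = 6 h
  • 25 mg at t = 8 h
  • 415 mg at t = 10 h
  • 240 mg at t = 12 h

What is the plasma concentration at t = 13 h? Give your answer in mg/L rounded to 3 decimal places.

k = ln 2 / 17 = 0.04077 per h
Dose 1 (240 mg at t=0 h): 240·exp(−0.04077·13) = 141.258 mg/L
Dose 2 (85 mg at t=2 h): 85·exp(−0.04077·11) = 54.279 mg/L
Dose 3 (230 mg at t=4 h): 230·exp(−0.04077·9) = 159.353 mg/L
Dose 4 (240 mg at t=6 h): 240·exp(−0.04077·7) = 180.409 mg/L
Dose 5 (25 mg at t=8 h): 25·exp(−0.04077·5) = 20.389 mg/L
Dose 6 (415 mg at t=10 h): 415·exp(−0.04077·3) = 367.219 mg/L
Dose 7 (240 mg at t=12 h): 240·exp(−0.04077·1) = 230.411 mg/L
C(13) = 141.258 + 54.279 + 159.353 + 180.409 + 20.389 + 367.219 + 230.411 = 1153.318 mg/L

1153.318 mg/L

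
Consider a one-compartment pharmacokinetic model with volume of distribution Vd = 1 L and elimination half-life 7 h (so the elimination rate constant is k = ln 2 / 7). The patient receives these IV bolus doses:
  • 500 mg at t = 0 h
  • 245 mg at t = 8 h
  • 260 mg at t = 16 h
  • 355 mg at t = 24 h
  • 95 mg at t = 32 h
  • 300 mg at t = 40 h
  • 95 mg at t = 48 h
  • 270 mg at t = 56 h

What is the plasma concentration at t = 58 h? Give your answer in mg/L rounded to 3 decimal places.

334.139 mg/L

k = ln 2 / 7 = 0.09902 per h
Dose 1 (500 mg at t=0 h): 500·exp(−0.09902·58) = 1.602 mg/L
Dose 2 (245 mg at t=8 h): 245·exp(−0.09902·50) = 1.734 mg/L
Dose 3 (260 mg at t=16 h): 260·exp(−0.09902·42) = 4.063 mg/L
Dose 4 (355 mg at t=24 h): 355·exp(−0.09902·34) = 12.248 mg/L
Dose 5 (95 mg at t=32 h): 95·exp(−0.09902·26) = 7.238 mg/L
Dose 6 (300 mg at t=40 h): 300·exp(−0.09902·18) = 50.471 mg/L
Dose 7 (95 mg at t=48 h): 95·exp(−0.09902·10) = 35.292 mg/L
Dose 8 (270 mg at t=56 h): 270·exp(−0.09902·2) = 221.491 mg/L
C(58) = 1.602 + 1.734 + 4.063 + 12.248 + 7.238 + 50.471 + 35.292 + 221.491 = 334.139 mg/L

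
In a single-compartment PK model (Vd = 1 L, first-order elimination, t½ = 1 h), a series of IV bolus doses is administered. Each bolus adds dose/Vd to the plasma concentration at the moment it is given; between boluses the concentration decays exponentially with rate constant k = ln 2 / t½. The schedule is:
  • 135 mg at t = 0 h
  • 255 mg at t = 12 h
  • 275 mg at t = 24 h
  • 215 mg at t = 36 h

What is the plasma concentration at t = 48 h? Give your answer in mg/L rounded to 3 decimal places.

0.053 mg/L

k = ln 2 / 1 = 0.69315 per h
Dose 1 (135 mg at t=0 h): 135·exp(−0.69315·48) = 0.000 mg/L
Dose 2 (255 mg at t=12 h): 255·exp(−0.69315·36) = 0.000 mg/L
Dose 3 (275 mg at t=24 h): 275·exp(−0.69315·24) = 0.000 mg/L
Dose 4 (215 mg at t=36 h): 215·exp(−0.69315·12) = 0.052 mg/L
C(48) = 0.000 + 0.000 + 0.000 + 0.052 = 0.053 mg/L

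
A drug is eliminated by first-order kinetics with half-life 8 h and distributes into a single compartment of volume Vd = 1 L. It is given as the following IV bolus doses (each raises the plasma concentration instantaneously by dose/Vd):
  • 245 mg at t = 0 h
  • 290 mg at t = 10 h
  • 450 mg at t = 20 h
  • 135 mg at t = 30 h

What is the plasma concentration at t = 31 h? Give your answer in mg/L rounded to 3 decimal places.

361.003 mg/L

k = ln 2 / 8 = 0.08664 per h
Dose 1 (245 mg at t=0 h): 245·exp(−0.08664·31) = 16.698 mg/L
Dose 2 (290 mg at t=10 h): 290·exp(−0.08664·21) = 47.010 mg/L
Dose 3 (450 mg at t=20 h): 450·exp(−0.08664·11) = 173.499 mg/L
Dose 4 (135 mg at t=30 h): 135·exp(−0.08664·1) = 123.796 mg/L
C(31) = 16.698 + 47.010 + 173.499 + 123.796 = 361.003 mg/L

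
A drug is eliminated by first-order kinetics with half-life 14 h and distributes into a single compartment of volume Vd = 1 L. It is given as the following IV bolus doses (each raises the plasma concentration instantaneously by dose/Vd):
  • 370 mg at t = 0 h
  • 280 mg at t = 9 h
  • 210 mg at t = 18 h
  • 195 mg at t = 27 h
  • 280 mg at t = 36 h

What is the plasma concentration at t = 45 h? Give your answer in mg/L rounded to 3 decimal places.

401.444 mg/L

k = ln 2 / 14 = 0.04951 per h
Dose 1 (370 mg at t=0 h): 370·exp(−0.04951·45) = 39.866 mg/L
Dose 2 (280 mg at t=9 h): 280·exp(−0.04951·36) = 47.107 mg/L
Dose 3 (210 mg at t=18 h): 210·exp(−0.04951·27) = 55.165 mg/L
Dose 4 (195 mg at t=27 h): 195·exp(−0.04951·18) = 79.983 mg/L
Dose 5 (280 mg at t=36 h): 280·exp(−0.04951·9) = 179.324 mg/L
C(45) = 39.866 + 47.107 + 55.165 + 79.983 + 179.324 = 401.444 mg/L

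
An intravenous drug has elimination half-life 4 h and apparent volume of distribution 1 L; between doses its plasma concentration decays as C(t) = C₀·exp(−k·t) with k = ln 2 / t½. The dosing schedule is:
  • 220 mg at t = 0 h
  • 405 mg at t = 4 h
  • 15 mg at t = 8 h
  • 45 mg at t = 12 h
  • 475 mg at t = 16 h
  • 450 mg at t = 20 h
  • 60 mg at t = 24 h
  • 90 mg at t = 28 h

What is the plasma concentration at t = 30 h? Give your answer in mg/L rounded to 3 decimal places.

k = ln 2 / 4 = 0.17329 per h
Dose 1 (220 mg at t=0 h): 220·exp(−0.17329·30) = 1.215 mg/L
Dose 2 (405 mg at t=4 h): 405·exp(−0.17329·26) = 4.475 mg/L
Dose 3 (15 mg at t=8 h): 15·exp(−0.17329·22) = 0.331 mg/L
Dose 4 (45 mg at t=12 h): 45·exp(−0.17329·18) = 1.989 mg/L
Dose 5 (475 mg at t=16 h): 475·exp(−0.17329·14) = 41.984 mg/L
Dose 6 (450 mg at t=20 h): 450·exp(−0.17329·10) = 79.550 mg/L
Dose 7 (60 mg at t=24 h): 60·exp(−0.17329·6) = 21.213 mg/L
Dose 8 (90 mg at t=28 h): 90·exp(−0.17329·2) = 63.640 mg/L
C(30) = 1.215 + 4.475 + 0.331 + 1.989 + 41.984 + 79.550 + 21.213 + 63.640 = 214.397 mg/L

214.397 mg/L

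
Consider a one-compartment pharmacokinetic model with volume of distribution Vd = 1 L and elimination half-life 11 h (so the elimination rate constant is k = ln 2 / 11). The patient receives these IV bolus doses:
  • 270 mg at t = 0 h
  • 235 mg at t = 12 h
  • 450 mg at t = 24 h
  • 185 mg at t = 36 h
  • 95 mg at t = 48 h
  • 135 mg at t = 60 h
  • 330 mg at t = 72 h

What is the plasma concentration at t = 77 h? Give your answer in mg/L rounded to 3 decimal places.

k = ln 2 / 11 = 0.06301 per h
Dose 1 (270 mg at t=0 h): 270·exp(−0.06301·77) = 2.109 mg/L
Dose 2 (235 mg at t=12 h): 235·exp(−0.06301·65) = 3.911 mg/L
Dose 3 (450 mg at t=24 h): 450·exp(−0.06301·53) = 15.951 mg/L
Dose 4 (185 mg at t=36 h): 185·exp(−0.06301·41) = 13.969 mg/L
Dose 5 (95 mg at t=48 h): 95·exp(−0.06301·29) = 15.279 mg/L
Dose 6 (135 mg at t=60 h): 135·exp(−0.06301·17) = 46.249 mg/L
Dose 7 (330 mg at t=72 h): 330·exp(−0.06301·5) = 240.814 mg/L
C(77) = 2.109 + 3.911 + 15.951 + 13.969 + 15.279 + 46.249 + 240.814 = 338.283 mg/L

338.283 mg/L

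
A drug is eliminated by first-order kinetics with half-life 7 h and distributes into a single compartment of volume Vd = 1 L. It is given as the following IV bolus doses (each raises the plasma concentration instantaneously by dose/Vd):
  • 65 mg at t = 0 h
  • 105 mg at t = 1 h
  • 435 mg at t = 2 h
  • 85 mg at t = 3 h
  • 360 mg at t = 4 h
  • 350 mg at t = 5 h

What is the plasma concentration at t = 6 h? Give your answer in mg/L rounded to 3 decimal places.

1068.093 mg/L

k = ln 2 / 7 = 0.09902 per h
Dose 1 (65 mg at t=0 h): 65·exp(−0.09902·6) = 35.883 mg/L
Dose 2 (105 mg at t=1 h): 105·exp(−0.09902·5) = 63.998 mg/L
Dose 3 (435 mg at t=2 h): 435·exp(−0.09902·4) = 292.733 mg/L
Dose 4 (85 mg at t=3 h): 85·exp(−0.09902·3) = 63.155 mg/L
Dose 5 (360 mg at t=4 h): 360·exp(−0.09902·2) = 295.321 mg/L
Dose 6 (350 mg at t=5 h): 350·exp(−0.09902·1) = 317.003 mg/L
C(6) = 35.883 + 63.998 + 292.733 + 63.155 + 295.321 + 317.003 = 1068.093 mg/L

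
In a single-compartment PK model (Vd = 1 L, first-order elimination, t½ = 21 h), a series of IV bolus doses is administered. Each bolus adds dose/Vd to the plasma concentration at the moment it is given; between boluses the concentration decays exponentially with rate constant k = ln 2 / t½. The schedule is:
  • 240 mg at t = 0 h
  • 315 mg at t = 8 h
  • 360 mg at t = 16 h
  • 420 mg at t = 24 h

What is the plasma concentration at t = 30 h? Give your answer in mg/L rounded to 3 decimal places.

812.873 mg/L

k = ln 2 / 21 = 0.03301 per h
Dose 1 (240 mg at t=0 h): 240·exp(−0.03301·30) = 89.160 mg/L
Dose 2 (315 mg at t=8 h): 315·exp(−0.03301·22) = 152.386 mg/L
Dose 3 (360 mg at t=16 h): 360·exp(−0.03301·14) = 226.786 mg/L
Dose 4 (420 mg at t=24 h): 420·exp(−0.03301·6) = 344.541 mg/L
C(30) = 89.160 + 152.386 + 226.786 + 344.541 = 812.873 mg/L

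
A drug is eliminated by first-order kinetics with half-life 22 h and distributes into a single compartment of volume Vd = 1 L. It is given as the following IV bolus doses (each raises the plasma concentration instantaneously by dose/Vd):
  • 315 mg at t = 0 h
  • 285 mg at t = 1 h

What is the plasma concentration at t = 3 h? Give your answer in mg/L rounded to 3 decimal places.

554.185 mg/L

k = ln 2 / 22 = 0.03151 per h
Dose 1 (315 mg at t=0 h): 315·exp(−0.03151·3) = 286.590 mg/L
Dose 2 (285 mg at t=1 h): 285·exp(−0.03151·2) = 267.595 mg/L
C(3) = 286.590 + 267.595 = 554.185 mg/L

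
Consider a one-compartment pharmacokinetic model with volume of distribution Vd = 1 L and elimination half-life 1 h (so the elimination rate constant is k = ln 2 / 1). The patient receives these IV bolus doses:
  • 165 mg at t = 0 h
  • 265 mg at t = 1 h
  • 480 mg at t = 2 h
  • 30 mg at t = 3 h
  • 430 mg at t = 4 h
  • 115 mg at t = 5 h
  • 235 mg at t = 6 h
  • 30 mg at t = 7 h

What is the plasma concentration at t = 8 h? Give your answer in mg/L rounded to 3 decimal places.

126.152 mg/L

k = ln 2 / 1 = 0.69315 per h
Dose 1 (165 mg at t=0 h): 165·exp(−0.69315·8) = 0.645 mg/L
Dose 2 (265 mg at t=1 h): 265·exp(−0.69315·7) = 2.070 mg/L
Dose 3 (480 mg at t=2 h): 480·exp(−0.69315·6) = 7.500 mg/L
Dose 4 (30 mg at t=3 h): 30·exp(−0.69315·5) = 0.938 mg/L
Dose 5 (430 mg at t=4 h): 430·exp(−0.69315·4) = 26.875 mg/L
Dose 6 (115 mg at t=5 h): 115·exp(−0.69315·3) = 14.375 mg/L
Dose 7 (235 mg at t=6 h): 235·exp(−0.69315·2) = 58.750 mg/L
Dose 8 (30 mg at t=7 h): 30·exp(−0.69315·1) = 15.000 mg/L
C(8) = 0.645 + 2.070 + 7.500 + 0.938 + 26.875 + 14.375 + 58.750 + 15.000 = 126.152 mg/L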